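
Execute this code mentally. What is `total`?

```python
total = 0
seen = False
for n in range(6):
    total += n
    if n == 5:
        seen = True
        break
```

Let's trace through this code step by step.

Initialize: total = 0
Initialize: seen = False
Entering loop: for n in range(6):

After execution: total = 15
15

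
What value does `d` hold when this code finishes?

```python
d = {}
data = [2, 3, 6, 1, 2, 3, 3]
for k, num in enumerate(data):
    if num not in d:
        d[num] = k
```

Let's trace through this code step by step.

Initialize: d = {}
Initialize: data = [2, 3, 6, 1, 2, 3, 3]
Entering loop: for k, num in enumerate(data):

After execution: d = {2: 0, 3: 1, 6: 2, 1: 3}
{2: 0, 3: 1, 6: 2, 1: 3}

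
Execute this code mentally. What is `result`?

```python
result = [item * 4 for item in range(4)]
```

Let's trace through this code step by step.

Initialize: result = [item * 4 for item in range(4)]

After execution: result = [0, 4, 8, 12]
[0, 4, 8, 12]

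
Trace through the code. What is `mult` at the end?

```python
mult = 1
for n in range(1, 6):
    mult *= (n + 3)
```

Let's trace through this code step by step.

Initialize: mult = 1
Entering loop: for n in range(1, 6):

After execution: mult = 6720
6720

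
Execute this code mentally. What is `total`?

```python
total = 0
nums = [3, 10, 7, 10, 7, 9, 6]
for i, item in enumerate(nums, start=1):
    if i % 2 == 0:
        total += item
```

Let's trace through this code step by step.

Initialize: total = 0
Initialize: nums = [3, 10, 7, 10, 7, 9, 6]
Entering loop: for i, item in enumerate(nums, start=1):

After execution: total = 29
29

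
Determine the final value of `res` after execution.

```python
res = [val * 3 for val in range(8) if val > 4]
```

Let's trace through this code step by step.

Initialize: res = [val * 3 for val in range(8) if val > 4]

After execution: res = [15, 18, 21]
[15, 18, 21]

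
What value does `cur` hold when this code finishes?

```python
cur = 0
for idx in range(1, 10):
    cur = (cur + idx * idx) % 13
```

Let's trace through this code step by step.

Initialize: cur = 0
Entering loop: for idx in range(1, 10):

After execution: cur = 12
12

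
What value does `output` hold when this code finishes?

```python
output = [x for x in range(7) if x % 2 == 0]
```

Let's trace through this code step by step.

Initialize: output = [x for x in range(7) if x % 2 == 0]

After execution: output = [0, 2, 4, 6]
[0, 2, 4, 6]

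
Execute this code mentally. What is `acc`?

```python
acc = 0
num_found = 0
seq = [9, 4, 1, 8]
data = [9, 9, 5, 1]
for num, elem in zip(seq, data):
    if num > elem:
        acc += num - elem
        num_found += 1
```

Let's trace through this code step by step.

Initialize: acc = 0
Initialize: num_found = 0
Initialize: seq = [9, 4, 1, 8]
Initialize: data = [9, 9, 5, 1]
Entering loop: for num, elem in zip(seq, data):

After execution: acc = 7
7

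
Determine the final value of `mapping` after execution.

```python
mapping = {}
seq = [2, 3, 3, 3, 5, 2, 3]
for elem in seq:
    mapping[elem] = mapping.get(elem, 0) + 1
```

Let's trace through this code step by step.

Initialize: mapping = {}
Initialize: seq = [2, 3, 3, 3, 5, 2, 3]
Entering loop: for elem in seq:

After execution: mapping = {2: 2, 3: 4, 5: 1}
{2: 2, 3: 4, 5: 1}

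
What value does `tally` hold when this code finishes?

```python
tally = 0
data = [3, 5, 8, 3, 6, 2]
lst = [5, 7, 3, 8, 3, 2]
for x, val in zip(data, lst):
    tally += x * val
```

Let's trace through this code step by step.

Initialize: tally = 0
Initialize: data = [3, 5, 8, 3, 6, 2]
Initialize: lst = [5, 7, 3, 8, 3, 2]
Entering loop: for x, val in zip(data, lst):

After execution: tally = 120
120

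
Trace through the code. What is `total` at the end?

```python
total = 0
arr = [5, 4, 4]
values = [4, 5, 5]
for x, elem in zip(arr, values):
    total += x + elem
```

Let's trace through this code step by step.

Initialize: total = 0
Initialize: arr = [5, 4, 4]
Initialize: values = [4, 5, 5]
Entering loop: for x, elem in zip(arr, values):

After execution: total = 27
27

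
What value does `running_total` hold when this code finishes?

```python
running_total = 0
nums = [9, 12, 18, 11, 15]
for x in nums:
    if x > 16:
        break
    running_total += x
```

Let's trace through this code step by step.

Initialize: running_total = 0
Initialize: nums = [9, 12, 18, 11, 15]
Entering loop: for x in nums:

After execution: running_total = 21
21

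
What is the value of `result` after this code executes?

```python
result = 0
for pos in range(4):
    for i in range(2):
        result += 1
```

Let's trace through this code step by step.

Initialize: result = 0
Entering loop: for pos in range(4):

After execution: result = 8
8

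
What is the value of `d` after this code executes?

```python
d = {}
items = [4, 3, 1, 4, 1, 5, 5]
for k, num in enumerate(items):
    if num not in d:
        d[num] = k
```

Let's trace through this code step by step.

Initialize: d = {}
Initialize: items = [4, 3, 1, 4, 1, 5, 5]
Entering loop: for k, num in enumerate(items):

After execution: d = {4: 0, 3: 1, 1: 2, 5: 5}
{4: 0, 3: 1, 1: 2, 5: 5}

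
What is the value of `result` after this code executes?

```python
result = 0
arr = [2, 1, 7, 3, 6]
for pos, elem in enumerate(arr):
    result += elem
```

Let's trace through this code step by step.

Initialize: result = 0
Initialize: arr = [2, 1, 7, 3, 6]
Entering loop: for pos, elem in enumerate(arr):

After execution: result = 19
19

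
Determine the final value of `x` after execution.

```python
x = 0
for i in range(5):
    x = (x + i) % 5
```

Let's trace through this code step by step.

Initialize: x = 0
Entering loop: for i in range(5):

After execution: x = 0
0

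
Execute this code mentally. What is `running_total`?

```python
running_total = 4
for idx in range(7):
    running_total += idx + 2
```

Let's trace through this code step by step.

Initialize: running_total = 4
Entering loop: for idx in range(7):

After execution: running_total = 39
39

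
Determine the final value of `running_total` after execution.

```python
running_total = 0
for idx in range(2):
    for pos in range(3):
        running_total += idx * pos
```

Let's trace through this code step by step.

Initialize: running_total = 0
Entering loop: for idx in range(2):

After execution: running_total = 3
3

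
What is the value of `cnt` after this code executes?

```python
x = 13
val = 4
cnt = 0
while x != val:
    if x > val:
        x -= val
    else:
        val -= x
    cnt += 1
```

Let's trace through this code step by step.

Initialize: x = 13
Initialize: val = 4
Initialize: cnt = 0
Entering loop: while x != val:

After execution: cnt = 6
6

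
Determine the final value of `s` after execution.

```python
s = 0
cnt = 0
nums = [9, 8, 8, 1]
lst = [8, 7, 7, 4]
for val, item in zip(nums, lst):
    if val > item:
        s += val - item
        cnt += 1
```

Let's trace through this code step by step.

Initialize: s = 0
Initialize: cnt = 0
Initialize: nums = [9, 8, 8, 1]
Initialize: lst = [8, 7, 7, 4]
Entering loop: for val, item in zip(nums, lst):

After execution: s = 3
3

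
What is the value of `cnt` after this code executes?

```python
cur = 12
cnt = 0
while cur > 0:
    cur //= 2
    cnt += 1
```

Let's trace through this code step by step.

Initialize: cur = 12
Initialize: cnt = 0
Entering loop: while cur > 0:

After execution: cnt = 4
4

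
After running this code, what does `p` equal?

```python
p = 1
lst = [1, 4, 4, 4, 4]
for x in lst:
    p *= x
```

Let's trace through this code step by step.

Initialize: p = 1
Initialize: lst = [1, 4, 4, 4, 4]
Entering loop: for x in lst:

After execution: p = 256
256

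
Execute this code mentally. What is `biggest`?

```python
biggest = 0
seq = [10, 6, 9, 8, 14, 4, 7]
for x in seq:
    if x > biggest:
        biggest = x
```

Let's trace through this code step by step.

Initialize: biggest = 0
Initialize: seq = [10, 6, 9, 8, 14, 4, 7]
Entering loop: for x in seq:

After execution: biggest = 14
14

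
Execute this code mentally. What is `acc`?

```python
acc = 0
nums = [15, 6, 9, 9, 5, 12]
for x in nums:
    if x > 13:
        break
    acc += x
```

Let's trace through this code step by step.

Initialize: acc = 0
Initialize: nums = [15, 6, 9, 9, 5, 12]
Entering loop: for x in nums:

After execution: acc = 0
0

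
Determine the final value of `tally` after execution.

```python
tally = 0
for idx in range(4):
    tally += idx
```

Let's trace through this code step by step.

Initialize: tally = 0
Entering loop: for idx in range(4):

After execution: tally = 6
6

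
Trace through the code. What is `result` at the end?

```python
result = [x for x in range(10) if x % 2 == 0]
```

Let's trace through this code step by step.

Initialize: result = [x for x in range(10) if x % 2 == 0]

After execution: result = [0, 2, 4, 6, 8]
[0, 2, 4, 6, 8]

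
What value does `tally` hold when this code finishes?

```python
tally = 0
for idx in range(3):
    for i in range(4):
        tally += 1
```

Let's trace through this code step by step.

Initialize: tally = 0
Entering loop: for idx in range(3):

After execution: tally = 12
12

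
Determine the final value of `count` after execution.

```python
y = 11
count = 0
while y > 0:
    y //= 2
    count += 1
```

Let's trace through this code step by step.

Initialize: y = 11
Initialize: count = 0
Entering loop: while y > 0:

After execution: count = 4
4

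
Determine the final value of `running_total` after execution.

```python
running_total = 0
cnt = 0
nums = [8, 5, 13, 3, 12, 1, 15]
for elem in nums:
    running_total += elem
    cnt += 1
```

Let's trace through this code step by step.

Initialize: running_total = 0
Initialize: cnt = 0
Initialize: nums = [8, 5, 13, 3, 12, 1, 15]
Entering loop: for elem in nums:

After execution: running_total = 57
57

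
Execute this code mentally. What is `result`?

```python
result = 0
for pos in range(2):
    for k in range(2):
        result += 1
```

Let's trace through this code step by step.

Initialize: result = 0
Entering loop: for pos in range(2):

After execution: result = 4
4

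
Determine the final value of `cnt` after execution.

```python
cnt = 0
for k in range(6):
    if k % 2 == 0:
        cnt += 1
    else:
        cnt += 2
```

Let's trace through this code step by step.

Initialize: cnt = 0
Entering loop: for k in range(6):

After execution: cnt = 9
9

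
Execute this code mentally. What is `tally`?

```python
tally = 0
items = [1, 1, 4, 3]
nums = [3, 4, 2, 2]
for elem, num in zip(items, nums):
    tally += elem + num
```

Let's trace through this code step by step.

Initialize: tally = 0
Initialize: items = [1, 1, 4, 3]
Initialize: nums = [3, 4, 2, 2]
Entering loop: for elem, num in zip(items, nums):

After execution: tally = 20
20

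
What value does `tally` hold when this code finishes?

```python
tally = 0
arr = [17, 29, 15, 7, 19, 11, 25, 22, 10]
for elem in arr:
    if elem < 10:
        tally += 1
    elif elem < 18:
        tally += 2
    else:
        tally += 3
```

Let's trace through this code step by step.

Initialize: tally = 0
Initialize: arr = [17, 29, 15, 7, 19, 11, 25, 22, 10]
Entering loop: for elem in arr:

After execution: tally = 21
21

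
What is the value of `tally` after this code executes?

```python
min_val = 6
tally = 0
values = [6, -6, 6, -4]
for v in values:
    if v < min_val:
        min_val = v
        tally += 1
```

Let's trace through this code step by step.

Initialize: min_val = 6
Initialize: tally = 0
Initialize: values = [6, -6, 6, -4]
Entering loop: for v in values:

After execution: tally = 1
1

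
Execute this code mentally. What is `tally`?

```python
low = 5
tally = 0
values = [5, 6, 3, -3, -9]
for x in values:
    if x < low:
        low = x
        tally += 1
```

Let's trace through this code step by step.

Initialize: low = 5
Initialize: tally = 0
Initialize: values = [5, 6, 3, -3, -9]
Entering loop: for x in values:

After execution: tally = 3
3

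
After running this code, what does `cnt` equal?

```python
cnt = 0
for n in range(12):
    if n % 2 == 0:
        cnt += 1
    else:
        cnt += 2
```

Let's trace through this code step by step.

Initialize: cnt = 0
Entering loop: for n in range(12):

After execution: cnt = 18
18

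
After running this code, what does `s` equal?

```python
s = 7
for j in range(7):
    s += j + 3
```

Let's trace through this code step by step.

Initialize: s = 7
Entering loop: for j in range(7):

After execution: s = 49
49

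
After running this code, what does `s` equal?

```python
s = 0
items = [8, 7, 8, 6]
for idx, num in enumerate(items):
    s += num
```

Let's trace through this code step by step.

Initialize: s = 0
Initialize: items = [8, 7, 8, 6]
Entering loop: for idx, num in enumerate(items):

After execution: s = 29
29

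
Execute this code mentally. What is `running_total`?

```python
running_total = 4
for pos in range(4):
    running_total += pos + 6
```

Let's trace through this code step by step.

Initialize: running_total = 4
Entering loop: for pos in range(4):

After execution: running_total = 34
34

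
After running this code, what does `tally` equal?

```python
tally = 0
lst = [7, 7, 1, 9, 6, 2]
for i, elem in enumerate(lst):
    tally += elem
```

Let's trace through this code step by step.

Initialize: tally = 0
Initialize: lst = [7, 7, 1, 9, 6, 2]
Entering loop: for i, elem in enumerate(lst):

After execution: tally = 32
32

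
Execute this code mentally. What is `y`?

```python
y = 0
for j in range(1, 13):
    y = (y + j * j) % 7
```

Let's trace through this code step by step.

Initialize: y = 0
Entering loop: for j in range(1, 13):

After execution: y = 6
6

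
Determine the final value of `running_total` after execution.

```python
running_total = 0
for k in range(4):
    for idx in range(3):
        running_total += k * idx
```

Let's trace through this code step by step.

Initialize: running_total = 0
Entering loop: for k in range(4):

After execution: running_total = 18
18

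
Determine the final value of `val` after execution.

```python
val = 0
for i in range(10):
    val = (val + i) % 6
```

Let's trace through this code step by step.

Initialize: val = 0
Entering loop: for i in range(10):

After execution: val = 3
3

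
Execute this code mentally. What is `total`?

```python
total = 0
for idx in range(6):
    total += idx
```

Let's trace through this code step by step.

Initialize: total = 0
Entering loop: for idx in range(6):

After execution: total = 15
15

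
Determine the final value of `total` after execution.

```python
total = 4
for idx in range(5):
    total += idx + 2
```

Let's trace through this code step by step.

Initialize: total = 4
Entering loop: for idx in range(5):

After execution: total = 24
24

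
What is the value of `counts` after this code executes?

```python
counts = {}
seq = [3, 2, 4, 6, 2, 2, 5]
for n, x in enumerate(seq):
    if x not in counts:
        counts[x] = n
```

Let's trace through this code step by step.

Initialize: counts = {}
Initialize: seq = [3, 2, 4, 6, 2, 2, 5]
Entering loop: for n, x in enumerate(seq):

After execution: counts = {3: 0, 2: 1, 4: 2, 6: 3, 5: 6}
{3: 0, 2: 1, 4: 2, 6: 3, 5: 6}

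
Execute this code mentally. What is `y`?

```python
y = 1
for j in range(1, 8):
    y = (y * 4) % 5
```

Let's trace through this code step by step.

Initialize: y = 1
Entering loop: for j in range(1, 8):

After execution: y = 4
4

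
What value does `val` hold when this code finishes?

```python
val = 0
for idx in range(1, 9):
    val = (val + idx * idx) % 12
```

Let's trace through this code step by step.

Initialize: val = 0
Entering loop: for idx in range(1, 9):

After execution: val = 0
0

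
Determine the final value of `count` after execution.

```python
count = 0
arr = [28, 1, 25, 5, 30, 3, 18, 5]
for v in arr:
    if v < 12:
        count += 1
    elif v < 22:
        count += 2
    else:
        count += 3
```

Let's trace through this code step by step.

Initialize: count = 0
Initialize: arr = [28, 1, 25, 5, 30, 3, 18, 5]
Entering loop: for v in arr:

After execution: count = 15
15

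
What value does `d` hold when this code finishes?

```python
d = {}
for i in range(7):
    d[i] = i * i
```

Let's trace through this code step by step.

Initialize: d = {}
Entering loop: for i in range(7):

After execution: d = {0: 0, 1: 1, 2: 4, 3: 9, 4: 16, 5: 25, 6: 36}
{0: 0, 1: 1, 2: 4, 3: 9, 4: 16, 5: 25, 6: 36}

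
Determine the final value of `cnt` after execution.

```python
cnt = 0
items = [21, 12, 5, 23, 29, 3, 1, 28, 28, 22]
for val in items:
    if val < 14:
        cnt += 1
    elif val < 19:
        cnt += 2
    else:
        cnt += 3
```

Let's trace through this code step by step.

Initialize: cnt = 0
Initialize: items = [21, 12, 5, 23, 29, 3, 1, 28, 28, 22]
Entering loop: for val in items:

After execution: cnt = 22
22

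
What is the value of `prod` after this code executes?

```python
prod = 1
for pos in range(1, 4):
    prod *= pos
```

Let's trace through this code step by step.

Initialize: prod = 1
Entering loop: for pos in range(1, 4):

After execution: prod = 6
6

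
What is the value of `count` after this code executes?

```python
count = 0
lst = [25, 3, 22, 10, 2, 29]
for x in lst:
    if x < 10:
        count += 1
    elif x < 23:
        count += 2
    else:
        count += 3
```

Let's trace through this code step by step.

Initialize: count = 0
Initialize: lst = [25, 3, 22, 10, 2, 29]
Entering loop: for x in lst:

After execution: count = 12
12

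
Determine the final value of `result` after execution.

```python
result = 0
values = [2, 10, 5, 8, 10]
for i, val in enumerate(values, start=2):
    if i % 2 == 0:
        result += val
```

Let's trace through this code step by step.

Initialize: result = 0
Initialize: values = [2, 10, 5, 8, 10]
Entering loop: for i, val in enumerate(values, start=2):

After execution: result = 17
17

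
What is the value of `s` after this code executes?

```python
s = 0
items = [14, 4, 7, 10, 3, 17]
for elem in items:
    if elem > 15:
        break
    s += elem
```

Let's trace through this code step by step.

Initialize: s = 0
Initialize: items = [14, 4, 7, 10, 3, 17]
Entering loop: for elem in items:

After execution: s = 38
38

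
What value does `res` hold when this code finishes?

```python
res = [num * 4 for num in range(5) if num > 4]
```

Let's trace through this code step by step.

Initialize: res = [num * 4 for num in range(5) if num > 4]

After execution: res = []
[]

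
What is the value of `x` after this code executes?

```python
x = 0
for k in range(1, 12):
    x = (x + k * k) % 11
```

Let's trace through this code step by step.

Initialize: x = 0
Entering loop: for k in range(1, 12):

After execution: x = 0
0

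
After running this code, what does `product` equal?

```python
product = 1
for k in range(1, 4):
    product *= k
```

Let's trace through this code step by step.

Initialize: product = 1
Entering loop: for k in range(1, 4):

After execution: product = 6
6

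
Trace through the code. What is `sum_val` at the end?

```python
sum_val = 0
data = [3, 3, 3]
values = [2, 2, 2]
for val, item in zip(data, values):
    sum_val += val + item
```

Let's trace through this code step by step.

Initialize: sum_val = 0
Initialize: data = [3, 3, 3]
Initialize: values = [2, 2, 2]
Entering loop: for val, item in zip(data, values):

After execution: sum_val = 15
15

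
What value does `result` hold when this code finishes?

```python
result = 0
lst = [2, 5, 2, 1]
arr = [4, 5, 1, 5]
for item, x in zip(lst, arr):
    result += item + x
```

Let's trace through this code step by step.

Initialize: result = 0
Initialize: lst = [2, 5, 2, 1]
Initialize: arr = [4, 5, 1, 5]
Entering loop: for item, x in zip(lst, arr):

After execution: result = 25
25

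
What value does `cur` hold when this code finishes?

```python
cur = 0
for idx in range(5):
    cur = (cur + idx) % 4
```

Let's trace through this code step by step.

Initialize: cur = 0
Entering loop: for idx in range(5):

After execution: cur = 2
2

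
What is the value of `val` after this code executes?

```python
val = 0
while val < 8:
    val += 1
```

Let's trace through this code step by step.

Initialize: val = 0
Entering loop: while val < 8:

After execution: val = 8
8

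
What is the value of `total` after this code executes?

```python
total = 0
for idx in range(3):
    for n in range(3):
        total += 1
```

Let's trace through this code step by step.

Initialize: total = 0
Entering loop: for idx in range(3):

After execution: total = 9
9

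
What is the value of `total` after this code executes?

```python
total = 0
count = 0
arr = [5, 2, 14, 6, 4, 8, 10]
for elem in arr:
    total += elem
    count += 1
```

Let's trace through this code step by step.

Initialize: total = 0
Initialize: count = 0
Initialize: arr = [5, 2, 14, 6, 4, 8, 10]
Entering loop: for elem in arr:

After execution: total = 49
49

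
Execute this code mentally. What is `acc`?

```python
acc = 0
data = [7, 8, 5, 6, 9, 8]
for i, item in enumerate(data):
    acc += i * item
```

Let's trace through this code step by step.

Initialize: acc = 0
Initialize: data = [7, 8, 5, 6, 9, 8]
Entering loop: for i, item in enumerate(data):

After execution: acc = 112
112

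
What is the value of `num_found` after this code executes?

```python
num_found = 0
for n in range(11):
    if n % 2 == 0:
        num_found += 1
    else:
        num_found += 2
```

Let's trace through this code step by step.

Initialize: num_found = 0
Entering loop: for n in range(11):

After execution: num_found = 16
16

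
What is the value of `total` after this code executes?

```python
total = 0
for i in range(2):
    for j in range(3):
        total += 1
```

Let's trace through this code step by step.

Initialize: total = 0
Entering loop: for i in range(2):

After execution: total = 6
6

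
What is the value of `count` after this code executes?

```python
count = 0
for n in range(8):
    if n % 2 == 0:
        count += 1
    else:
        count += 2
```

Let's trace through this code step by step.

Initialize: count = 0
Entering loop: for n in range(8):

After execution: count = 12
12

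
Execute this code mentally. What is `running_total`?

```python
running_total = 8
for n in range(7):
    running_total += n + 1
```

Let's trace through this code step by step.

Initialize: running_total = 8
Entering loop: for n in range(7):

After execution: running_total = 36
36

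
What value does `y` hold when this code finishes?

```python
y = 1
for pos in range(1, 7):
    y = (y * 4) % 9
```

Let's trace through this code step by step.

Initialize: y = 1
Entering loop: for pos in range(1, 7):

After execution: y = 1
1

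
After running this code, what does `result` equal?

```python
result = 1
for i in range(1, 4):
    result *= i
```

Let's trace through this code step by step.

Initialize: result = 1
Entering loop: for i in range(1, 4):

After execution: result = 6
6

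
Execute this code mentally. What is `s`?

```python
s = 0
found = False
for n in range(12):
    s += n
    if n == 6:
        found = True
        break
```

Let's trace through this code step by step.

Initialize: s = 0
Initialize: found = False
Entering loop: for n in range(12):

After execution: s = 21
21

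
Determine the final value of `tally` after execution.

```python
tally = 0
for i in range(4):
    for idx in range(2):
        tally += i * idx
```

Let's trace through this code step by step.

Initialize: tally = 0
Entering loop: for i in range(4):

After execution: tally = 6
6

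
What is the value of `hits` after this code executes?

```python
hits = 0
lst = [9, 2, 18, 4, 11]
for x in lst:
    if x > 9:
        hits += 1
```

Let's trace through this code step by step.

Initialize: hits = 0
Initialize: lst = [9, 2, 18, 4, 11]
Entering loop: for x in lst:

After execution: hits = 2
2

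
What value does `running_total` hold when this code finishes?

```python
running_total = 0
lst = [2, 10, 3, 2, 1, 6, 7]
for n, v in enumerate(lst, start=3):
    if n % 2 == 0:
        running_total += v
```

Let's trace through this code step by step.

Initialize: running_total = 0
Initialize: lst = [2, 10, 3, 2, 1, 6, 7]
Entering loop: for n, v in enumerate(lst, start=3):

After execution: running_total = 18
18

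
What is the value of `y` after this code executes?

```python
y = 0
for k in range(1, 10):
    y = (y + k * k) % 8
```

Let's trace through this code step by step.

Initialize: y = 0
Entering loop: for k in range(1, 10):

After execution: y = 5
5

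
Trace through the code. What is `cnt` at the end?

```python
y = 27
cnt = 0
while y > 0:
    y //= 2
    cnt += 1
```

Let's trace through this code step by step.

Initialize: y = 27
Initialize: cnt = 0
Entering loop: while y > 0:

After execution: cnt = 5
5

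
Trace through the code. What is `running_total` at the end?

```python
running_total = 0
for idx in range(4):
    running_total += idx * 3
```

Let's trace through this code step by step.

Initialize: running_total = 0
Entering loop: for idx in range(4):

After execution: running_total = 18
18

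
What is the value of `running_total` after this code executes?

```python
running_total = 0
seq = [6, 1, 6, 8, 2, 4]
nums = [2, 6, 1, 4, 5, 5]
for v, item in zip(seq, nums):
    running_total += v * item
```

Let's trace through this code step by step.

Initialize: running_total = 0
Initialize: seq = [6, 1, 6, 8, 2, 4]
Initialize: nums = [2, 6, 1, 4, 5, 5]
Entering loop: for v, item in zip(seq, nums):

After execution: running_total = 86
86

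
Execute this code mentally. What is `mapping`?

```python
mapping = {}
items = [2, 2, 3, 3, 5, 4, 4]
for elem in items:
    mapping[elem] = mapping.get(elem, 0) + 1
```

Let's trace through this code step by step.

Initialize: mapping = {}
Initialize: items = [2, 2, 3, 3, 5, 4, 4]
Entering loop: for elem in items:

After execution: mapping = {2: 2, 3: 2, 5: 1, 4: 2}
{2: 2, 3: 2, 5: 1, 4: 2}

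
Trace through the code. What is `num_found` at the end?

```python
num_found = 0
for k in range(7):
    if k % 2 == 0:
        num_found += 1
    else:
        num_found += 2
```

Let's trace through this code step by step.

Initialize: num_found = 0
Entering loop: for k in range(7):

After execution: num_found = 10
10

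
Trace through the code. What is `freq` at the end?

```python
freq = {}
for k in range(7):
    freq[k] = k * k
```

Let's trace through this code step by step.

Initialize: freq = {}
Entering loop: for k in range(7):

After execution: freq = {0: 0, 1: 1, 2: 4, 3: 9, 4: 16, 5: 25, 6: 36}
{0: 0, 1: 1, 2: 4, 3: 9, 4: 16, 5: 25, 6: 36}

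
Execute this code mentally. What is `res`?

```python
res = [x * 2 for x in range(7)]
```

Let's trace through this code step by step.

Initialize: res = [x * 2 for x in range(7)]

After execution: res = [0, 2, 4, 6, 8, 10, 12]
[0, 2, 4, 6, 8, 10, 12]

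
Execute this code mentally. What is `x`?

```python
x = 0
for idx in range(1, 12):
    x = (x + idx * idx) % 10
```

Let's trace through this code step by step.

Initialize: x = 0
Entering loop: for idx in range(1, 12):

After execution: x = 6
6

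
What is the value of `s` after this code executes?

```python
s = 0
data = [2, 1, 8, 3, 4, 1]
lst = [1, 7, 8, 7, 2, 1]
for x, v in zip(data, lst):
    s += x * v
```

Let's trace through this code step by step.

Initialize: s = 0
Initialize: data = [2, 1, 8, 3, 4, 1]
Initialize: lst = [1, 7, 8, 7, 2, 1]
Entering loop: for x, v in zip(data, lst):

After execution: s = 103
103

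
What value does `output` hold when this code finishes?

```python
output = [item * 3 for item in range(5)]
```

Let's trace through this code step by step.

Initialize: output = [item * 3 for item in range(5)]

After execution: output = [0, 3, 6, 9, 12]
[0, 3, 6, 9, 12]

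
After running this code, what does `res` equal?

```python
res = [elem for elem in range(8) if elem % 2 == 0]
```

Let's trace through this code step by step.

Initialize: res = [elem for elem in range(8) if elem % 2 == 0]

After execution: res = [0, 2, 4, 6]
[0, 2, 4, 6]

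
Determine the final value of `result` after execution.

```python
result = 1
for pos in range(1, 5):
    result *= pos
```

Let's trace through this code step by step.

Initialize: result = 1
Entering loop: for pos in range(1, 5):

After execution: result = 24
24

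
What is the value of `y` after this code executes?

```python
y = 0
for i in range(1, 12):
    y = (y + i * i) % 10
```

Let's trace through this code step by step.

Initialize: y = 0
Entering loop: for i in range(1, 12):

After execution: y = 6
6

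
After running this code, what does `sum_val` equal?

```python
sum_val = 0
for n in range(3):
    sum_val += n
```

Let's trace through this code step by step.

Initialize: sum_val = 0
Entering loop: for n in range(3):

After execution: sum_val = 3
3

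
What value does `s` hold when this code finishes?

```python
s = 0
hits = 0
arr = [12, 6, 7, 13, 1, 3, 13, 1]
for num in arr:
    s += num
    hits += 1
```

Let's trace through this code step by step.

Initialize: s = 0
Initialize: hits = 0
Initialize: arr = [12, 6, 7, 13, 1, 3, 13, 1]
Entering loop: for num in arr:

After execution: s = 56
56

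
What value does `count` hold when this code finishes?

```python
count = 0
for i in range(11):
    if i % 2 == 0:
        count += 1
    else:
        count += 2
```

Let's trace through this code step by step.

Initialize: count = 0
Entering loop: for i in range(11):

After execution: count = 16
16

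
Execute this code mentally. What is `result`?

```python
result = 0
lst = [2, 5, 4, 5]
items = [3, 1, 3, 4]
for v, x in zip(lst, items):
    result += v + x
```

Let's trace through this code step by step.

Initialize: result = 0
Initialize: lst = [2, 5, 4, 5]
Initialize: items = [3, 1, 3, 4]
Entering loop: for v, x in zip(lst, items):

After execution: result = 27
27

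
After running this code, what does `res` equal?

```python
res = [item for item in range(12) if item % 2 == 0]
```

Let's trace through this code step by step.

Initialize: res = [item for item in range(12) if item % 2 == 0]

After execution: res = [0, 2, 4, 6, 8, 10]
[0, 2, 4, 6, 8, 10]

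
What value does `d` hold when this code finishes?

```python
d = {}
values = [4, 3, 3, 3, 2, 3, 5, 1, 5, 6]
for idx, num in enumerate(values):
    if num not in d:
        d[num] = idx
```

Let's trace through this code step by step.

Initialize: d = {}
Initialize: values = [4, 3, 3, 3, 2, 3, 5, 1, 5, 6]
Entering loop: for idx, num in enumerate(values):

After execution: d = {4: 0, 3: 1, 2: 4, 5: 6, 1: 7, 6: 9}
{4: 0, 3: 1, 2: 4, 5: 6, 1: 7, 6: 9}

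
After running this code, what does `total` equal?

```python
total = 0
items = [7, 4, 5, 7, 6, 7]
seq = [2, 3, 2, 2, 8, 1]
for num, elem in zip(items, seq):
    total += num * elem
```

Let's trace through this code step by step.

Initialize: total = 0
Initialize: items = [7, 4, 5, 7, 6, 7]
Initialize: seq = [2, 3, 2, 2, 8, 1]
Entering loop: for num, elem in zip(items, seq):

After execution: total = 105
105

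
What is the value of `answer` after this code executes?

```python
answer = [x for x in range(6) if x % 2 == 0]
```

Let's trace through this code step by step.

Initialize: answer = [x for x in range(6) if x % 2 == 0]

After execution: answer = [0, 2, 4]
[0, 2, 4]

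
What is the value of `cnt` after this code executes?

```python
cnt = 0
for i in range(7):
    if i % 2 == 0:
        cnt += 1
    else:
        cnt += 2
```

Let's trace through this code step by step.

Initialize: cnt = 0
Entering loop: for i in range(7):

After execution: cnt = 10
10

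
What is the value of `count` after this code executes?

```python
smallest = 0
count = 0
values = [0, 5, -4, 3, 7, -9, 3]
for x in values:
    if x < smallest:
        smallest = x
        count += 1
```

Let's trace through this code step by step.

Initialize: smallest = 0
Initialize: count = 0
Initialize: values = [0, 5, -4, 3, 7, -9, 3]
Entering loop: for x in values:

After execution: count = 2
2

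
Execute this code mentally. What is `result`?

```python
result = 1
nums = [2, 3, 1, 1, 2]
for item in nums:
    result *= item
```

Let's trace through this code step by step.

Initialize: result = 1
Initialize: nums = [2, 3, 1, 1, 2]
Entering loop: for item in nums:

After execution: result = 12
12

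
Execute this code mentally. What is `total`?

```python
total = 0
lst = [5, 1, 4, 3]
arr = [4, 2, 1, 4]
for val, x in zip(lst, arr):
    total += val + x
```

Let's trace through this code step by step.

Initialize: total = 0
Initialize: lst = [5, 1, 4, 3]
Initialize: arr = [4, 2, 1, 4]
Entering loop: for val, x in zip(lst, arr):

After execution: total = 24
24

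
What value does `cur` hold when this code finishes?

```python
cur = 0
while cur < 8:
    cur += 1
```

Let's trace through this code step by step.

Initialize: cur = 0
Entering loop: while cur < 8:

After execution: cur = 8
8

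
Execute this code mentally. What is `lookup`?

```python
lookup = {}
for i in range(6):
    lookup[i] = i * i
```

Let's trace through this code step by step.

Initialize: lookup = {}
Entering loop: for i in range(6):

After execution: lookup = {0: 0, 1: 1, 2: 4, 3: 9, 4: 16, 5: 25}
{0: 0, 1: 1, 2: 4, 3: 9, 4: 16, 5: 25}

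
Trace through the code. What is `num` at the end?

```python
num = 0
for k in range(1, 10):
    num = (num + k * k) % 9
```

Let's trace through this code step by step.

Initialize: num = 0
Entering loop: for k in range(1, 10):

After execution: num = 6
6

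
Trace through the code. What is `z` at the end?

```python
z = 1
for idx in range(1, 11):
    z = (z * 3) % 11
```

Let's trace through this code step by step.

Initialize: z = 1
Entering loop: for idx in range(1, 11):

After execution: z = 1
1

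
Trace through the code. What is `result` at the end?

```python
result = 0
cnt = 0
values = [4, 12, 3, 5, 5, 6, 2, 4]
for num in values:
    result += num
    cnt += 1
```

Let's trace through this code step by step.

Initialize: result = 0
Initialize: cnt = 0
Initialize: values = [4, 12, 3, 5, 5, 6, 2, 4]
Entering loop: for num in values:

After execution: result = 41
41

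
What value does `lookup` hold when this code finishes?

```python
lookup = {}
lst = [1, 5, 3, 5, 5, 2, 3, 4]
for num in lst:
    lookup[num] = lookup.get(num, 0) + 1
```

Let's trace through this code step by step.

Initialize: lookup = {}
Initialize: lst = [1, 5, 3, 5, 5, 2, 3, 4]
Entering loop: for num in lst:

After execution: lookup = {1: 1, 5: 3, 3: 2, 2: 1, 4: 1}
{1: 1, 5: 3, 3: 2, 2: 1, 4: 1}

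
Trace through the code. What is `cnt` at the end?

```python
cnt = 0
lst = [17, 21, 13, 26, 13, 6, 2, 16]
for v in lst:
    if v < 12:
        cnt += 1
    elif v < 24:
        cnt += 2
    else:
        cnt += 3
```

Let's trace through this code step by step.

Initialize: cnt = 0
Initialize: lst = [17, 21, 13, 26, 13, 6, 2, 16]
Entering loop: for v in lst:

After execution: cnt = 15
15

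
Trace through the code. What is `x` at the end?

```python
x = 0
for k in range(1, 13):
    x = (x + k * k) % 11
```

Let's trace through this code step by step.

Initialize: x = 0
Entering loop: for k in range(1, 13):

After execution: x = 1
1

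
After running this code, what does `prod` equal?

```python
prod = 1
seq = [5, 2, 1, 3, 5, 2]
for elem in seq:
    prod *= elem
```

Let's trace through this code step by step.

Initialize: prod = 1
Initialize: seq = [5, 2, 1, 3, 5, 2]
Entering loop: for elem in seq:

After execution: prod = 300
300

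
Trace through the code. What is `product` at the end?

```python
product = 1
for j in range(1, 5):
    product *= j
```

Let's trace through this code step by step.

Initialize: product = 1
Entering loop: for j in range(1, 5):

After execution: product = 24
24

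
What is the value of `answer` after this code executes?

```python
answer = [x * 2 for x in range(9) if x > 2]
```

Let's trace through this code step by step.

Initialize: answer = [x * 2 for x in range(9) if x > 2]

After execution: answer = [6, 8, 10, 12, 14, 16]
[6, 8, 10, 12, 14, 16]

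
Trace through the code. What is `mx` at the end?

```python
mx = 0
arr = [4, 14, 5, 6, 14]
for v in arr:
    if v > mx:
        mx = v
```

Let's trace through this code step by step.

Initialize: mx = 0
Initialize: arr = [4, 14, 5, 6, 14]
Entering loop: for v in arr:

After execution: mx = 14
14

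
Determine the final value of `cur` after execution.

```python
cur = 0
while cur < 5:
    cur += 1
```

Let's trace through this code step by step.

Initialize: cur = 0
Entering loop: while cur < 5:

After execution: cur = 5
5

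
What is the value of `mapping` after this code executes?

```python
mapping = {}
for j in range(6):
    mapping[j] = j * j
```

Let's trace through this code step by step.

Initialize: mapping = {}
Entering loop: for j in range(6):

After execution: mapping = {0: 0, 1: 1, 2: 4, 3: 9, 4: 16, 5: 25}
{0: 0, 1: 1, 2: 4, 3: 9, 4: 16, 5: 25}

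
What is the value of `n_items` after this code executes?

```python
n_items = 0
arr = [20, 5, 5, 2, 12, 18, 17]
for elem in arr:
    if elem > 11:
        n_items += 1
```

Let's trace through this code step by step.

Initialize: n_items = 0
Initialize: arr = [20, 5, 5, 2, 12, 18, 17]
Entering loop: for elem in arr:

After execution: n_items = 4
4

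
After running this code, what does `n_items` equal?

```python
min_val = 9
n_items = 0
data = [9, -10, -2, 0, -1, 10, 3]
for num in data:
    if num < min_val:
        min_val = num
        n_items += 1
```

Let's trace through this code step by step.

Initialize: min_val = 9
Initialize: n_items = 0
Initialize: data = [9, -10, -2, 0, -1, 10, 3]
Entering loop: for num in data:

After execution: n_items = 1
1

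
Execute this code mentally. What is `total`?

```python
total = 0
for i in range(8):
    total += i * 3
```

Let's trace through this code step by step.

Initialize: total = 0
Entering loop: for i in range(8):

After execution: total = 84
84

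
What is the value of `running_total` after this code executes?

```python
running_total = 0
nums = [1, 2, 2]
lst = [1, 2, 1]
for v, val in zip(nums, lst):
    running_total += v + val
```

Let's trace through this code step by step.

Initialize: running_total = 0
Initialize: nums = [1, 2, 2]
Initialize: lst = [1, 2, 1]
Entering loop: for v, val in zip(nums, lst):

After execution: running_total = 9
9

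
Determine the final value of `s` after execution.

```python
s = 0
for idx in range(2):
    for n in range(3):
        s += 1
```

Let's trace through this code step by step.

Initialize: s = 0
Entering loop: for idx in range(2):

After execution: s = 6
6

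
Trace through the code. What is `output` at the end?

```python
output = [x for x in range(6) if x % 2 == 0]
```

Let's trace through this code step by step.

Initialize: output = [x for x in range(6) if x % 2 == 0]

After execution: output = [0, 2, 4]
[0, 2, 4]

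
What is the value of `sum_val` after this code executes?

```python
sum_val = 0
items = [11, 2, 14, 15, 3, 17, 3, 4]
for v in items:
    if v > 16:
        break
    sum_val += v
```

Let's trace through this code step by step.

Initialize: sum_val = 0
Initialize: items = [11, 2, 14, 15, 3, 17, 3, 4]
Entering loop: for v in items:

After execution: sum_val = 45
45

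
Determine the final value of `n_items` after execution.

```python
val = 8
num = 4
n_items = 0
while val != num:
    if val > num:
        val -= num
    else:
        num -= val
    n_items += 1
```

Let's trace through this code step by step.

Initialize: val = 8
Initialize: num = 4
Initialize: n_items = 0
Entering loop: while val != num:

After execution: n_items = 1
1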